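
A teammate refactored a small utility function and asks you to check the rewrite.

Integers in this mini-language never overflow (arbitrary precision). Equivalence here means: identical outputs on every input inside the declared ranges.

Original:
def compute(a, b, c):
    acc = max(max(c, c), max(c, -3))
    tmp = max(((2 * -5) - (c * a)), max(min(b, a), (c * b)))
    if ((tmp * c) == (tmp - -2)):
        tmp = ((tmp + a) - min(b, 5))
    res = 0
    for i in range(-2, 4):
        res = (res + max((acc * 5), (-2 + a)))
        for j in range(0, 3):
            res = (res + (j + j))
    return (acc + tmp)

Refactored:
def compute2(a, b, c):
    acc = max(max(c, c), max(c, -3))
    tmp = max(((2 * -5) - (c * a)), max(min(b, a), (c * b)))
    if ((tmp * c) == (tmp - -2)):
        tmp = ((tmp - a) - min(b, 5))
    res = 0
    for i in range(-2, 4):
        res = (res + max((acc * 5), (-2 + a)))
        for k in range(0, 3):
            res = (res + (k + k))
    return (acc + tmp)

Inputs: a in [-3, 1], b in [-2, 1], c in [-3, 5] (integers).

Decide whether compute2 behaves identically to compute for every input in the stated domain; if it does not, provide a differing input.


Consider the input a=-3, b=1, c=-1.
compute: acc := -1 | tmp := -1 | ((tmp * c) == (tmp - -2)): true | tmp := -5 | res := 0 | iter i=-2: | res := -5 | iter j=0: | res := -5 | iter j=1: | res := -3 | iter j=2: | res := 1 | iter i=-1: | res := -4 | iter j=0: | res := -4 | iter j=1: | res := -2 | iter j=2: | res := 2 | iter i=0: | res := -3 | iter j=0: | res := -3 | iter j=1: | res := -1 | iter j=2: | res := 3 | iter i=1: | res := -2 | iter j=0: | res := -2 | iter j=1: | res := 0 | iter j=2: | res := 4 | iter i=2: | res := -1 | iter j=0: | res := -1 | iter j=1: | res := 1 | iter j=2: | res := 5 | iter i=3: | res := 0 | iter j=0: | res := 0 | iter j=1: | res := 2 | iter j=2: | res := 6 | result -6
compute2: acc := -1 | tmp := -1 | ((tmp * c) == (tmp - -2)): true | tmp := 1 | res := 0 | iter i=-2: | res := -5 | iter k=0: | res := -5 | iter k=1: | res := -3 | iter k=2: | res := 1 | iter i=-1: | res := -4 | iter k=0: | res := -4 | iter k=1: | res := -2 | iter k=2: | res := 2 | iter i=0: | res := -3 | iter k=0: | res := -3 | iter k=1: | res := -1 | iter k=2: | res := 3 | iter i=1: | res := -2 | iter k=0: | res := -2 | iter k=1: | res := 0 | iter k=2: | res := 4 | iter i=2: | res := -1 | iter k=0: | res := -1 | iter k=1: | res := 1 | iter k=2: | res := 5 | iter i=3: | res := 0 | iter k=0: | res := 0 | iter k=1: | res := 2 | iter k=2: | res := 6 | result 0
-6 against 0: the behavior changed.
verdict: not equivalent; witness: a=-3, b=1, c=-1


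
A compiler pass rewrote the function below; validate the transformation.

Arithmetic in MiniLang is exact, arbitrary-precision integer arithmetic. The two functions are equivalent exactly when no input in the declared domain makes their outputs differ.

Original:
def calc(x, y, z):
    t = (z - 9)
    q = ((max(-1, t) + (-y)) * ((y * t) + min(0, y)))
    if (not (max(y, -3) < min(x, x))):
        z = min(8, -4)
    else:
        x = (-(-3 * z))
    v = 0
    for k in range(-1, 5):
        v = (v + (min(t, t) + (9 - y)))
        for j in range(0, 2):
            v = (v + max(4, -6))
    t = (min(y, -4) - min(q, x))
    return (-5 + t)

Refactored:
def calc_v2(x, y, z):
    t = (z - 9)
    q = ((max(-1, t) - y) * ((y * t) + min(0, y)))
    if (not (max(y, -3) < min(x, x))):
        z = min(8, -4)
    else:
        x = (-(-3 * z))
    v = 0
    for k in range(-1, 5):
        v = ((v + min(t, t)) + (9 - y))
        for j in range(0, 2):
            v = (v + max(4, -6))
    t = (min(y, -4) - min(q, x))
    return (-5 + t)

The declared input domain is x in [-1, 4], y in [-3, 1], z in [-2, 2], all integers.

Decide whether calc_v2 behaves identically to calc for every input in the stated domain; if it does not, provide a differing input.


Side by side, the visible changes include: arithmetic usage differs.
One worked example (x=0, y=-1, z=-1) — calc: t=-10, then q=0, then (not (max(y, -3) < min(x, x))) is false, then x=-3, then v=0, then (k=-1), then v=0, then (j=0), then v=4, then (j=1), then v=8, then (k=0), then v=8, then (j=0), then v=12, then (j=1), then v=16, then (k=1), then v=16, then (j=0), then v=20, then (j=1), then v=24, then (k=2), then v=24, then (j=0), then v=28, then (j=1), then v=32, then (k=3), then v=32, then (j=0), then v=36, then (j=1), then v=40, then (k=4), then v=40, then (j=0), then v=44, then (j=1), then v=48, then t=-1, then returns -6; calc_v2: t=-10, then q=0, then (not (max(y, -3) < min(x, x))) is false, then x=-3, then v=0, then (k=-1), then v=0, then (j=0), then v=4, then (j=1), then v=8, then (k=0), then v=8, then (j=0), then v=12, then (j=1), then v=16, then (k=1), then v=16, then (j=0), then v=20, then (j=1), then v=24, then (k=2), then v=24, then (j=0), then v=28, then (j=1), then v=32, then (k=3), then v=32, then (j=0), then v=36, then (j=1), then v=40, then (k=4), then v=40, then (j=0), then v=44, then (j=1), then v=48, then t=-1, then returns -6; agreement on -6.
Across all 150 domain points the two functions coincide.
verdict: equivalent


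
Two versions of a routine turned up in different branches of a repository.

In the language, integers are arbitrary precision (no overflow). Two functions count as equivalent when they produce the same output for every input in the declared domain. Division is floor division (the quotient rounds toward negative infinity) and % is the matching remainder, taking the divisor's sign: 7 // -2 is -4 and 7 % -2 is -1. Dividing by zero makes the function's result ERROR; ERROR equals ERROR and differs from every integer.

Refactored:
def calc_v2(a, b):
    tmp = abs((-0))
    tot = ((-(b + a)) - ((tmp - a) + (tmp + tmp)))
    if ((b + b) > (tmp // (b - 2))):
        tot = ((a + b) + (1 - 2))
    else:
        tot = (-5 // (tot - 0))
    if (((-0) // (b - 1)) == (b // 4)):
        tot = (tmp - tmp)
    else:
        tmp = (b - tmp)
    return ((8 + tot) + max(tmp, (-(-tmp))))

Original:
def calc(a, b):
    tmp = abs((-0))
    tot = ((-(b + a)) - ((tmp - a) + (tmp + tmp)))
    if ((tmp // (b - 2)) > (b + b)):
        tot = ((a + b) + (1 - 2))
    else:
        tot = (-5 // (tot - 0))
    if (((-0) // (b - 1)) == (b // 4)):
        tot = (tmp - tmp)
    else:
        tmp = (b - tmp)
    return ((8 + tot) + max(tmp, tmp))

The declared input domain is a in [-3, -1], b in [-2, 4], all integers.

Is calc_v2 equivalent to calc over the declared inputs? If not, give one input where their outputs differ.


Take a=-3, b=-2.
calc: tmp = 0; tot = 2; ((tmp // (b - 2)) > (b + b)) -> true; tot = -6; (((-0) // (b - 1)) == (b // 4)) -> false; tmp = -2; return 0
calc_v2: tmp = 0; tot = 2; ((b + b) > (tmp // (b - 2))) -> false; tot = -3; (((-0) // (b - 1)) == (b // 4)) -> false; tmp = -2; return 3
0 against 3: the behavior changed.
verdict: not equivalent; witness: a=-3, b=-2


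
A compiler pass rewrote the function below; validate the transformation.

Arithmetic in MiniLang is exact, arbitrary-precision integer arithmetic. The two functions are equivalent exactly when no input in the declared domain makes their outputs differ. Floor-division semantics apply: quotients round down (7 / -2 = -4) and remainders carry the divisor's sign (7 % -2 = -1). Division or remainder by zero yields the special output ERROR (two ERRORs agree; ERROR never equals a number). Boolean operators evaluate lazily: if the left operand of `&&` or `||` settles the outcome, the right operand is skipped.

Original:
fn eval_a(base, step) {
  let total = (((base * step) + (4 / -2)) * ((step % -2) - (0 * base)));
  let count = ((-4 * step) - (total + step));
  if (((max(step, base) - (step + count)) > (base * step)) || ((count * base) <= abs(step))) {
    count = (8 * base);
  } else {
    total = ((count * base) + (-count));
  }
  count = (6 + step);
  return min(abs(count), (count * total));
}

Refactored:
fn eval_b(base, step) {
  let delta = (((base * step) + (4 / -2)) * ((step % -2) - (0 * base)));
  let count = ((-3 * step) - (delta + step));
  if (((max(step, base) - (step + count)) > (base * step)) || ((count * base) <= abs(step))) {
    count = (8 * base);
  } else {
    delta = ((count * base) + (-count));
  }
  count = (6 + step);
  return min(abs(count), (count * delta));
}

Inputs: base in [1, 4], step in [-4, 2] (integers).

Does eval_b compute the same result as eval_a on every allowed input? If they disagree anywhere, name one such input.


Not equivalent: base=3, step=-4 separates them (2 vs 0).
eval_a: total becomes 0; next count becomes 20; next (((max(step, base) - (step + count)) > (base * step)) || ((count * base) <= abs(step))) evaluates to false; next total becomes 40; next count becomes 2; next final value 2
eval_b: delta becomes 0; next count becomes 16; next (((max(step, base) - (step + count)) > (base * step)) || ((count * base) <= abs(step))) evaluates to true; next count becomes 24; next count becomes 2; next final value 0
verdict: not equivalent; witness: base=3, step=-4


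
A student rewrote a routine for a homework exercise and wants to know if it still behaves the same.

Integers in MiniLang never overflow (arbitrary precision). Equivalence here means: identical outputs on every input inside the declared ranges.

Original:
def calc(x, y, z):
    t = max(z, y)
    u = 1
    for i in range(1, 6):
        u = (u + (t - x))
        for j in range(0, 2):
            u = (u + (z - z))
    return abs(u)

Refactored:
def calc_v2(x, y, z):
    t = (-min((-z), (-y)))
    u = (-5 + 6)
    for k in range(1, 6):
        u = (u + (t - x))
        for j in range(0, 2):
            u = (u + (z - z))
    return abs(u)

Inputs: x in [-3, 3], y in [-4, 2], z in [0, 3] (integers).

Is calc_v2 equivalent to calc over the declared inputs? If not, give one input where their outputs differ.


Behavior is preserved: although min/max/abs usage differs; also arithmetic usage differs; also local variable names differ; also constant usage differs, the outputs never diverge.
As a probe, take x=1, y=-3, z=3: calc runs t := 3 | u := 1 | iter i=1: | u := 3 | iter j=0: | u := 3 | iter j=1: | u := 3 | iter i=2: | u := 5 | iter j=0: | u := 5 | iter j=1: | u := 5 | iter i=3: | u := 7 | iter j=0: | u := 7 | iter j=1: | u := 7 | iter i=4: | u := 9 | iter j=0: | u := 9 | iter j=1: | u := 9 | iter i=5: | u := 11 | iter j=0: | u := 11 | iter j=1: | u := 11 | result 11; calc_v2 runs t := 3 | u := 1 | iter k=1: | u := 3 | iter j=0: | u := 3 | iter j=1: | u := 3 | iter k=2: | u := 5 | iter j=0: | u := 5 | iter j=1: | u := 5 | iter k=3: | u := 7 | iter j=0: | u := 7 | iter j=1: | u := 7 | iter k=4: | u := 9 | iter j=0: | u := 9 | iter j=1: | u := 9 | iter k=5: | u := 11 | iter j=0: | u := 11 | iter j=1: | u := 11 | result 11; both end at 11.
An exhaustive pass over the 196 declared inputs shows identical outputs.
verdict: equivalent


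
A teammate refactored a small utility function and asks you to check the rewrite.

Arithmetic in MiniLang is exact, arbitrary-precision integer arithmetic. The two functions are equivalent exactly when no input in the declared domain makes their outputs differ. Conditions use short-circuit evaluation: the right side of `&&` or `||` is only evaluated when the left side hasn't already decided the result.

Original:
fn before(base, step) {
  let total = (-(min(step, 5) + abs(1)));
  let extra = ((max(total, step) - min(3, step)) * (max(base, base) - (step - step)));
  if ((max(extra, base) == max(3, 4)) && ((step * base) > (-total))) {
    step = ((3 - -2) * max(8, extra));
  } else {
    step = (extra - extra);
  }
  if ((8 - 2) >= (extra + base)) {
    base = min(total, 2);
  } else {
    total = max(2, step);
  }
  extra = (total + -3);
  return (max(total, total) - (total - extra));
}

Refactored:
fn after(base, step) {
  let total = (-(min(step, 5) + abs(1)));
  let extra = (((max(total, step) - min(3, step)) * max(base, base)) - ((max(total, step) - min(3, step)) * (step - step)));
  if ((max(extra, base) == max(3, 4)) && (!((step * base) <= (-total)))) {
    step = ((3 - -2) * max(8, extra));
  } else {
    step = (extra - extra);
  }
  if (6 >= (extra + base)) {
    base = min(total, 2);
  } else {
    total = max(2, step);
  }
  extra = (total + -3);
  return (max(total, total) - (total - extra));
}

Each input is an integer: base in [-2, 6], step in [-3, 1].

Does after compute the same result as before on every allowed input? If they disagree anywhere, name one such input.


This is a faithful refactor — min/max/abs usage differs; and boolean connective usage differs; and comparison usage differs; and arithmetic usage differs; and constant usage differs, but the computed results match everywhere.
Spot check at base=4, step=-2 — before: total := 1 | extra := 12 | ((max(extra, base) == max(3, 4)) && ((step * base) > (-total))): false | step := 0 | ((8 - 2) >= (extra + base)): false | total := 2 | extra := -1 | result -1. after: total := 1 | extra := 12 | ((max(extra, base) == max(3, 4)) && (!((step * base) <= (-total)))): false | step := 0 | (6 >= (extra + base)): false | total := 2 | extra := -1 | result -1. Both give -1.
An exhaustive pass over the 45 declared inputs shows identical outputs.
verdict: equivalent


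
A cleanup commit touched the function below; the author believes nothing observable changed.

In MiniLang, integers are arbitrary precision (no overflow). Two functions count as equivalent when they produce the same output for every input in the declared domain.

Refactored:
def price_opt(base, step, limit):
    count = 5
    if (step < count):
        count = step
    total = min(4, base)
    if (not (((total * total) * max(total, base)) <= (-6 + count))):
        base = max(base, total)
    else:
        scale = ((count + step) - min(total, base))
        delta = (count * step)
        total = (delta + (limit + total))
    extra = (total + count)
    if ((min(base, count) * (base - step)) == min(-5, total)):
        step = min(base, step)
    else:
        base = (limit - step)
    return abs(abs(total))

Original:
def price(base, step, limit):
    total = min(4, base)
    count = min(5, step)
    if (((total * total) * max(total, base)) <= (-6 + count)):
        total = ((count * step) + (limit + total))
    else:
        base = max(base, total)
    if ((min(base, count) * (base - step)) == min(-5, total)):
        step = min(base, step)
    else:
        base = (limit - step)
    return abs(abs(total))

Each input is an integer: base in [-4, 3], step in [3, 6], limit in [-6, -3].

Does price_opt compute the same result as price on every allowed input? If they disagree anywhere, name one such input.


Side by side, the visible changes include: comparison usage differs; local variable names differ; boolean connective usage differs; arithmetic usage differs; branching structure differs; statement counts differ.
Tracing base=1, step=5, limit=-4: price: total becomes 1; next count becomes 5; next (((total * total) * max(total, base)) <= (-6 + count)) evaluates to false; next base becomes 1; next ((min(base, count) * (base - step)) == min(-5, total)) evaluates to false; next base becomes -9; next final value 1 | price_opt: count becomes 5; next (step < count) evaluates to false; next total becomes 1; next (not (((total * total) * max(total, base)) <= (-6 + count))) evaluates to true; next base becomes 1; next extra becomes 6; next ((min(base, count) * (base - step)) == min(-5, total)) evaluates to false; next base becomes -9; next final value 1 — matching result 1.
Every one of the 128 inputs gives matching results.
verdict: equivalent


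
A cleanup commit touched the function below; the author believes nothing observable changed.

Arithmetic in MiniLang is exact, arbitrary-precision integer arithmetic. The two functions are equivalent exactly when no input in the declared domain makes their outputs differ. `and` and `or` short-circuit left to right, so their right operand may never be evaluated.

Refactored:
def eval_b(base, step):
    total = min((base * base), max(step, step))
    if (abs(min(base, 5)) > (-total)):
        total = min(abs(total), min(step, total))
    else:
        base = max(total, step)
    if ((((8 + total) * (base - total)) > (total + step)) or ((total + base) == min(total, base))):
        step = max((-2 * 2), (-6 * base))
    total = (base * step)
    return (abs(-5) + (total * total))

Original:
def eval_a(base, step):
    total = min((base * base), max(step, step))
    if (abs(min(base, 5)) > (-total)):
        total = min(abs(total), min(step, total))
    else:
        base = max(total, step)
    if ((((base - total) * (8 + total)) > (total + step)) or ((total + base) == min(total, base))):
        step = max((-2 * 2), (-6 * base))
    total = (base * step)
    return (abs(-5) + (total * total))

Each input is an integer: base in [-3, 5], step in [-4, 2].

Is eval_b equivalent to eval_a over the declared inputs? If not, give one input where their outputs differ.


The two are interchangeable: same computation, different form, and every declared input agrees.
One worked example (base=3, step=-2) — eval_a: total=-2, then (abs(min(base, 5)) > (-total)) is true, then total=-2, then ((((base - total) * (8 + total)) > (total + step)) or ((total + base) == min(total, base))) is true, then step=-4, then total=-12, then returns 149; eval_b: total=-2, then (abs(min(base, 5)) > (-total)) is true, then total=-2, then ((((8 + total) * (base - total)) > (total + step)) or ((total + base) == min(total, base))) is true, then step=-4, then total=-12, then returns 149; agreement on 149.
Sweeping the whole domain (63 inputs) finds no disagreement.
verdict: equivalent


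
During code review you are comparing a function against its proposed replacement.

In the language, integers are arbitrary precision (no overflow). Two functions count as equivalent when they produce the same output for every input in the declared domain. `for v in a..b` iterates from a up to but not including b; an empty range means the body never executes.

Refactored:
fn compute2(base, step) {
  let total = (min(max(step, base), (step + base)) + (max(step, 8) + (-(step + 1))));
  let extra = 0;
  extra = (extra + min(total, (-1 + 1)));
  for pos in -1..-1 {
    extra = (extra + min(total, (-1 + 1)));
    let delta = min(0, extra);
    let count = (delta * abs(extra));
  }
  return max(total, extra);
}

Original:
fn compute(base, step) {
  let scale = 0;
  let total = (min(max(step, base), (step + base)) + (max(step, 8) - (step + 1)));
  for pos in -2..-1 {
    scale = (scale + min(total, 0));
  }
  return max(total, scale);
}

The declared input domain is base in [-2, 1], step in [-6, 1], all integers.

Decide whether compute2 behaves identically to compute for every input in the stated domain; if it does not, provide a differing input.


Although min/max/abs usage differs, constant usage differs, local variable names differ, statement counts differ, loop structure differs, arithmetic usage differs, 32/32 inputs agree.
verdict: equivalent


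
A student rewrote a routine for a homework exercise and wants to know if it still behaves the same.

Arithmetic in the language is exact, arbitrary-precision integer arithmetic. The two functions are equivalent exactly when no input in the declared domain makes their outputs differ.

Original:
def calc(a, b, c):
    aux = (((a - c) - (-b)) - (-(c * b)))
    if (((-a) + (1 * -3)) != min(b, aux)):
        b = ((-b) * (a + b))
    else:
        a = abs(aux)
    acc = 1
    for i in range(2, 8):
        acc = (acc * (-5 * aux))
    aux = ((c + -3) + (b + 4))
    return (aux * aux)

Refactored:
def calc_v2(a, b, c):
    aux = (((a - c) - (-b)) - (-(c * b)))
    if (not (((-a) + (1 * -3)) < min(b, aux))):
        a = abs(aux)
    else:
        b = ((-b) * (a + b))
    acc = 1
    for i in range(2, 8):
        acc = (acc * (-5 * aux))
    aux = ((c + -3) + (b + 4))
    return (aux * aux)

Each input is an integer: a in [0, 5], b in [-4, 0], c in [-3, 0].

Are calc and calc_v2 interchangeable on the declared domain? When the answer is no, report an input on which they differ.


The rewrite breaks on a=0, b=-4, c=-3, where the results are 324 and 36.
calc: aux := 11 | (((-a) + (1 * -3)) != min(b, aux)): true | b := -16 | acc := 1 | iter i=2: | acc := -55 | iter i=3: | acc := 3025 | iter i=4: | acc := -166375 | iter i=5: | acc := 9150625 | iter i=6: | acc := -503284375 | iter i=7: | acc := 27680640625 | aux := -18 | result 324
calc_v2: aux := 11 | (not (((-a) + (1 * -3)) < min(b, aux))): true | a := 11 | acc := 1 | iter i=2: | acc := -55 | iter i=3: | acc := 3025 | iter i=4: | acc := -166375 | iter i=5: | acc := 9150625 | iter i=6: | acc := -503284375 | iter i=7: | acc := 27680640625 | aux := -6 | result 36
verdict: not equivalent; witness: a=0, b=-4, c=-3


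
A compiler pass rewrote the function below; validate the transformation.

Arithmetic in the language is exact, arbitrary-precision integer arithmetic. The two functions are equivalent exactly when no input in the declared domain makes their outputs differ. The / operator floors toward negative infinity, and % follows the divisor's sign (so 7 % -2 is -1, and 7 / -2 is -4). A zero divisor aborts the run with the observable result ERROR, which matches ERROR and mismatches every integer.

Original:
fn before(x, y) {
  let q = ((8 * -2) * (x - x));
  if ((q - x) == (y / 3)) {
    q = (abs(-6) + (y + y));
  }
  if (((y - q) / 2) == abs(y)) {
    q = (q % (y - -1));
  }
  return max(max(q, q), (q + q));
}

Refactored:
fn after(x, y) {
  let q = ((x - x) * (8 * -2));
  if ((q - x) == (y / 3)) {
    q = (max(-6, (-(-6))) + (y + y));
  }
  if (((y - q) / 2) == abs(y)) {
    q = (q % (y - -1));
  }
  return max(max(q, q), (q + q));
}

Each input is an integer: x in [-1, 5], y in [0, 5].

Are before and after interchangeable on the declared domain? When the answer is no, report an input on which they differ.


This is a faithful refactor — min/max/abs usage differs, constant usage differs, but the computed results match everywhere.
Tracing x=-1, y=5: before: q becomes 0; next ((q - x) == (y / 3)) evaluates to true; next q becomes 16; next (((y - q) / 2) == abs(y)) evaluates to false; next final value 32 | after: q becomes 0; next ((q - x) == (y / 3)) evaluates to true; next q becomes 16; next (((y - q) / 2) == abs(y)) evaluates to false; next final value 32 — matching result 32.
Checked all 42 inputs in the declared domain: the outputs agree on every one.
verdict: equivalent


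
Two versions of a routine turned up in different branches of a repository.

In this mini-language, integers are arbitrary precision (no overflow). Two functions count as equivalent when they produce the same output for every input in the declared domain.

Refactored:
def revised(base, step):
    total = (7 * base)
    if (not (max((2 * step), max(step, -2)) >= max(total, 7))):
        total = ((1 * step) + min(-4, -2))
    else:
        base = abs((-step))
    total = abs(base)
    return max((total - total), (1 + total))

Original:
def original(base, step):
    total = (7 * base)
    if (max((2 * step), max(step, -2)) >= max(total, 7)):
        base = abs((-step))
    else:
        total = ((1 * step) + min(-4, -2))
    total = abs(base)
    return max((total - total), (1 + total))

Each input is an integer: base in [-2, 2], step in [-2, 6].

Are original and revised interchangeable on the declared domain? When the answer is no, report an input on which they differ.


Changes here: boolean connective usage differs; the full 45-point sweep finds no disagreement.
verdict: equivalent


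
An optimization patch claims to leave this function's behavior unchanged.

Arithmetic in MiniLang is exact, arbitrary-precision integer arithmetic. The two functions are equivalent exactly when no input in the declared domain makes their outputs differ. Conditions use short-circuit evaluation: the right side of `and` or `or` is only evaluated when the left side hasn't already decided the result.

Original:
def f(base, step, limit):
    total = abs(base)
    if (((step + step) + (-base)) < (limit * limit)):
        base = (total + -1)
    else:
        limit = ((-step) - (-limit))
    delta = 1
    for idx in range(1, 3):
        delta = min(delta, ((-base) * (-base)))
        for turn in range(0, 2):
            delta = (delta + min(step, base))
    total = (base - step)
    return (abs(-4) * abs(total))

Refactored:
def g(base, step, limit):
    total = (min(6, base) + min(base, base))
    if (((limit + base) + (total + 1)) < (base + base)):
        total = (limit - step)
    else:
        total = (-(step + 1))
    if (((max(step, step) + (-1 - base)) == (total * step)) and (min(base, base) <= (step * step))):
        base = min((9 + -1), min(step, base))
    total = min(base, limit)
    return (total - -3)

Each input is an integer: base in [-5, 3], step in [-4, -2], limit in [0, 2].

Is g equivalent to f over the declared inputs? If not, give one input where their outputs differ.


Not equivalent: base=-5, step=-4, limit=0 separates them (32 vs -2).
f: total = 5; (((step + step) + (-base)) < (limit * limit)) -> true; base = 4; delta = 1; [idx=1]; delta = 1; [turn=0]; delta = -3; [turn=1]; delta = -7; [idx=2]; delta = -7; [turn=0]; delta = -11; [turn=1]; delta = -15; total = 8; return 32
g: total = -10; (((limit + base) + (total + 1)) < (base + base)) -> true; total = 4; (((max(step, step) + (-1 - base)) == (total * step)) and (min(base, base) <= (step * step))) -> false; total = -5; return -2
verdict: not equivalent; witness: base=-5, step=-4, limit=0


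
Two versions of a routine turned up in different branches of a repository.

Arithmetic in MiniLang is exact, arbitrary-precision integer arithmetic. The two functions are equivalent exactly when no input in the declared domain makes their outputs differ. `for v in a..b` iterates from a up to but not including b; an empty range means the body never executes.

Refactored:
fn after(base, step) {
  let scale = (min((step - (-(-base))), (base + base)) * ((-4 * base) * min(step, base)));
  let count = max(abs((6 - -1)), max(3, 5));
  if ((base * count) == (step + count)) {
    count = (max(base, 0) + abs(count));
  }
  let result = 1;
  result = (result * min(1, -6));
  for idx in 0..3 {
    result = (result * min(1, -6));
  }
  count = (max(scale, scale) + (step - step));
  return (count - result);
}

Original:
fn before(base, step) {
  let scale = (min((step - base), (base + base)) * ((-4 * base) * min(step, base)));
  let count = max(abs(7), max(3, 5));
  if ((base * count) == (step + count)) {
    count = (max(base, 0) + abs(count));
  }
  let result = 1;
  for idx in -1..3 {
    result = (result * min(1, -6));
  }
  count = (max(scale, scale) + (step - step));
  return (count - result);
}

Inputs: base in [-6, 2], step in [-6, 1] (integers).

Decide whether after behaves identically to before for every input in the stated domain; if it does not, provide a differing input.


The two versions differ — the changes include statement counts differ, plus arithmetic usage differs, plus loop structure differs, plus constant usage differs, plus min/max/abs usage differs.
As a probe, take base=-2, step=-4: before runs scale := 128 | count := 7 | ((base * count) == (step + count)): false | result := 1 | iter idx=-1: | result := -6 | iter idx=0: | result := 36 | iter idx=1: | result := -216 | iter idx=2: | result := 1296 | count := 128 | result -1168; after runs scale := 128 | count := 7 | ((base * count) == (step + count)): false | result := 1 | result := -6 | iter idx=0: | result := 36 | iter idx=1: | result := -216 | iter idx=2: | result := 1296 | count := 128 | result -1168; both end at -1168.
Across all 72 domain points the two functions coincide.
verdict: equivalent


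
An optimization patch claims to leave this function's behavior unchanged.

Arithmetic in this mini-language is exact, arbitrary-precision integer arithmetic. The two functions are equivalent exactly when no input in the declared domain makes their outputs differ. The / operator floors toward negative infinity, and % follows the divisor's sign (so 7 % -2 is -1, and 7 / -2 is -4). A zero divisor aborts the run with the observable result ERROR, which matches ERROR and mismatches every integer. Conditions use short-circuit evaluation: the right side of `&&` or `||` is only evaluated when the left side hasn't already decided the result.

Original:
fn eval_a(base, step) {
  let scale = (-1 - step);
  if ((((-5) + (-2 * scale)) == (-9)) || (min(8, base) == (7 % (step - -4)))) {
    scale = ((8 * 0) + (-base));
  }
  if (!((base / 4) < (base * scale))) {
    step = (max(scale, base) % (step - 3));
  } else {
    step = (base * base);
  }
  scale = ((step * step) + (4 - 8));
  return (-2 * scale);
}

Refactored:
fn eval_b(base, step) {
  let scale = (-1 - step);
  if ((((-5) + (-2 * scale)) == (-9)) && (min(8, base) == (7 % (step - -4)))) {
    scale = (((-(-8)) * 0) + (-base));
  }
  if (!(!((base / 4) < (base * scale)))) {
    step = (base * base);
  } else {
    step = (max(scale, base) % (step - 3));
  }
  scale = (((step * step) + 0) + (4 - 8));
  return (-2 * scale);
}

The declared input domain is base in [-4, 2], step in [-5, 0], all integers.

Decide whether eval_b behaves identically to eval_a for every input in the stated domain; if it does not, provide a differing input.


The rewrite breaks on base=-4, step=-4, where the results are ERROR and -24.
eval_a: scale = 3; division by zero -> ERROR
eval_b: scale = 3; ((((-5) + (-2 * scale)) == (-9)) && (min(8, base) == (7 % (step - -4)))) -> false; (!(!((base / 4) < (base * scale)))) -> false; step = -4; scale = 12; return -24
verdict: not equivalent; witness: base=-4, step=-4


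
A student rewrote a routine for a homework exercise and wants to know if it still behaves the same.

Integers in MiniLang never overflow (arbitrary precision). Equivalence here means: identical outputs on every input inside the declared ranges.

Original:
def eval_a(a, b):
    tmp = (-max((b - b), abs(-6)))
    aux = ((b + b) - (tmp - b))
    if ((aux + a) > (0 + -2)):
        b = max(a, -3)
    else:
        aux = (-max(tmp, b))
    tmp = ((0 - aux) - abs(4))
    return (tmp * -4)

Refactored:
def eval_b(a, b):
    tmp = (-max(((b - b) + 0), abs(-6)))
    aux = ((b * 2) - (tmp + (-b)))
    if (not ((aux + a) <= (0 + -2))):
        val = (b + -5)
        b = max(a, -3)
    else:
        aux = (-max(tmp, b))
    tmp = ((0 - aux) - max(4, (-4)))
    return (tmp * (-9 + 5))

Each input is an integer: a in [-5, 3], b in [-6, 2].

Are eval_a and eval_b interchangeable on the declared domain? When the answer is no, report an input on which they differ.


Comparing the listings, the differences include: arithmetic usage differs; also statement counts differ; also comparison usage differs; also min/max/abs usage differs; also constant usage differs; also boolean connective usage differs; also local variable names differ.
One worked example (a=2, b=1) — eval_a: tmp := -6 | aux := 9 | ((aux + a) > (0 + -2)): true | b := 2 | tmp := -13 | result 52; eval_b: tmp := -6 | aux := 9 | (not ((aux + a) <= (0 + -2))): true | val := -4 | b := 2 | tmp := -13 | result 52; agreement on 52.
Across all 81 domain points the two functions coincide.
verdict: equivalent


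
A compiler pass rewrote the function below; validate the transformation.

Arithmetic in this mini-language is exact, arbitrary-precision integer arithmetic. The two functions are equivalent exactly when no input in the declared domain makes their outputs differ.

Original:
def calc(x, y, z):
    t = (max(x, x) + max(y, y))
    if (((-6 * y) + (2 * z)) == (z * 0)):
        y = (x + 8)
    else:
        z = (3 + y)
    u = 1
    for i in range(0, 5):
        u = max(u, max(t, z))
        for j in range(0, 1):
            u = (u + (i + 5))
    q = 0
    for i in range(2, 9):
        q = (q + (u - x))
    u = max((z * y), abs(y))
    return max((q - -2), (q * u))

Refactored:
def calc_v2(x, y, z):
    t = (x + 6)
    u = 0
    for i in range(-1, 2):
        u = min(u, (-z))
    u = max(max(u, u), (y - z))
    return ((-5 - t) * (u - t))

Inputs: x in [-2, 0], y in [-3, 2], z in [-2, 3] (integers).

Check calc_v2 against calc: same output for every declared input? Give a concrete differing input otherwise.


Consider the input x=-2, y=-3, z=-2.
calc: t = -5; (((-6 * y) + (2 * z)) == (z * 0)) -> false; z = 0; u = 1; [i=0]; u = 1; [j=0]; u = 6; [i=1]; u = 6; [j=0]; u = 12; [i=2]; u = 12; [j=0]; u = 19; [i=3]; u = 19; [j=0]; u = 27; [i=4]; u = 27; [j=0]; u = 36; q = 0; [i=2]; q = 38; [i=3]; q = 76; [i=4]; q = 114; [i=5]; q = 152; [i=6]; q = 190; [i=7]; q = 228; [i=8]; q = 266; u = 3; return 798
calc_v2: t = 4; u = 0; [i=-1]; u = 0; [i=0]; u = 0; [i=1]; u = 0; u = 0; return 36
798 and 36 differ, so these are not the same function on this domain.
verdict: not equivalent; witness: x=-2, y=-3, z=-2


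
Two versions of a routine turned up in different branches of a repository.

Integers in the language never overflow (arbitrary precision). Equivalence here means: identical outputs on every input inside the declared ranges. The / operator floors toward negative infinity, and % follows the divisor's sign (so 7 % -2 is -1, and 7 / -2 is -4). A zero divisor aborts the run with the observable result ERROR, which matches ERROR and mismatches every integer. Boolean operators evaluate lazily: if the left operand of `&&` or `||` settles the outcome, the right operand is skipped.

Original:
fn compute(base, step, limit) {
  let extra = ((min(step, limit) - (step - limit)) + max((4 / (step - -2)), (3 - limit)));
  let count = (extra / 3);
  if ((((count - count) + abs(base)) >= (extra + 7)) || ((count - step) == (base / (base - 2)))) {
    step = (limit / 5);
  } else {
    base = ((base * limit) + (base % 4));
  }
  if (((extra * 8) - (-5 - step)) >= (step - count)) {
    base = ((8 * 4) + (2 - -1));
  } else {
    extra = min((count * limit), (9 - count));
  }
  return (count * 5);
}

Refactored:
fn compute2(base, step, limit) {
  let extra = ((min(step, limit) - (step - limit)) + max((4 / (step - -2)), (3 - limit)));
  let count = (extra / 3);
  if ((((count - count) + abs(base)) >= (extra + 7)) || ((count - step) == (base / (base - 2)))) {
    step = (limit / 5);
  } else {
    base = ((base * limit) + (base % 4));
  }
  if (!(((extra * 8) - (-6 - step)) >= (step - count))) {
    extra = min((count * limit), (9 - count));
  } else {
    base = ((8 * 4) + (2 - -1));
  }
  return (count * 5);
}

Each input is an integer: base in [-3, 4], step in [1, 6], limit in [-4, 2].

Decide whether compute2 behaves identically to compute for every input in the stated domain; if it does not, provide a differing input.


The edit looks behavioral (`-5` became `-6`), but over these ranges it never changes the outcome; all 336 inputs agree.
verdict: equivalent


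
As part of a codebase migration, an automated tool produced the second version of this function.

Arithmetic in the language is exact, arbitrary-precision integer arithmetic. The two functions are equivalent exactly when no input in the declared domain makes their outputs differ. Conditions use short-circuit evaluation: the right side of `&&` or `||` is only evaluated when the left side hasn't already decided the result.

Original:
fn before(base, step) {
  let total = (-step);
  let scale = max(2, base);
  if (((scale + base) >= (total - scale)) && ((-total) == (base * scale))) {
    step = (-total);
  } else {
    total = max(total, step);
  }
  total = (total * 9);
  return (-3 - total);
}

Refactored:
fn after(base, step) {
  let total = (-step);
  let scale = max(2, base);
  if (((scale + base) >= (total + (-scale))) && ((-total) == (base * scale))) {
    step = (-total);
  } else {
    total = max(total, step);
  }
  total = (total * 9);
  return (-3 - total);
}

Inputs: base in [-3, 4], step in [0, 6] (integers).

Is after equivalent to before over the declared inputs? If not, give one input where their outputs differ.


The two versions differ — the changes include arithmetic usage differs.
As a probe, take base=4, step=3: before runs total := -3 | scale := 4 | (((scale + base) >= (total - scale)) && ((-total) == (base * scale))): false | total := 3 | total := 27 | result -30; after runs total := -3 | scale := 4 | (((scale + base) >= (total + (-scale))) && ((-total) == (base * scale))): false | total := 3 | total := 27 | result -30; both end at -30.
Across all 56 domain points the two functions coincide.
verdict: equivalent


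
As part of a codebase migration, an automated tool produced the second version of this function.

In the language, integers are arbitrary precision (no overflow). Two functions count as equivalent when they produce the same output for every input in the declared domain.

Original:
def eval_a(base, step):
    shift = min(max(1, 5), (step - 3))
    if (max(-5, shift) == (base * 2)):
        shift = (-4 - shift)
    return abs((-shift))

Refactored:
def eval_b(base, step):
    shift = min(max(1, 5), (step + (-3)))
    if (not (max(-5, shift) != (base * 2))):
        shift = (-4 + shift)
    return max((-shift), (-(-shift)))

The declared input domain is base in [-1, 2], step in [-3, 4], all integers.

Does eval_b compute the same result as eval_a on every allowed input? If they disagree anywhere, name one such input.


Consider the input base=-1, step=1.
eval_a: shift becomes -2; next (max(-5, shift) == (base * 2)) evaluates to true; next shift becomes -2; next final value 2
eval_b: shift becomes -2; next (not (max(-5, shift) != (base * 2))) evaluates to true; next shift becomes -6; next final value 6
2 vs 6 — the two versions disagree here.
verdict: not equivalent; witness: base=-1, step=1


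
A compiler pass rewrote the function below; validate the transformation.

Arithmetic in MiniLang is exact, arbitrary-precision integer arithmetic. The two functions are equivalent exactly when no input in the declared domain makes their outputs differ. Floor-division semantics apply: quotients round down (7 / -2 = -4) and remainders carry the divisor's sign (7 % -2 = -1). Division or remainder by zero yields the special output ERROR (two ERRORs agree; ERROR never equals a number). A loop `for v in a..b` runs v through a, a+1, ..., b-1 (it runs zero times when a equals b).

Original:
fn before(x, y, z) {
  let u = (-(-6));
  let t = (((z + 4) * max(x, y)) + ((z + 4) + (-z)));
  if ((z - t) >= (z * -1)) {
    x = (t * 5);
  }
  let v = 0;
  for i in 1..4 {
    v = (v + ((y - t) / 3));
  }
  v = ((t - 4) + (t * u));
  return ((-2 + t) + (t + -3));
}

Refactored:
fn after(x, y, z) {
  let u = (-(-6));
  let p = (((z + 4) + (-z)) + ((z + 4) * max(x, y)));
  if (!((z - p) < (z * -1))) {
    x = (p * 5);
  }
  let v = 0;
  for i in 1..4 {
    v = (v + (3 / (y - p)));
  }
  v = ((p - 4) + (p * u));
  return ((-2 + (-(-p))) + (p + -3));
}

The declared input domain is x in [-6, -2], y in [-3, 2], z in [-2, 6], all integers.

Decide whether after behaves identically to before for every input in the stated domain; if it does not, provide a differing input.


Consider the input x=-6, y=-2, z=-1.
before: u becomes 6; next t becomes -2; next ((z - t) >= (z * -1)) evaluates to true; next x becomes -10; next v becomes 0; next at i=1:; next v becomes 0; next at i=2:; next v becomes 0; next at i=3:; next v becomes 0; next v becomes -18; next final value -9
after: u becomes 6; next p becomes -2; next (!((z - p) < (z * -1))) evaluates to true; next x becomes -10; next v becomes 0; next at i=1:; next hits division by zero so the output is ERROR
-9 vs ERROR — the two versions disagree here.
verdict: not equivalent; witness: x=-6, y=-2, z=-1


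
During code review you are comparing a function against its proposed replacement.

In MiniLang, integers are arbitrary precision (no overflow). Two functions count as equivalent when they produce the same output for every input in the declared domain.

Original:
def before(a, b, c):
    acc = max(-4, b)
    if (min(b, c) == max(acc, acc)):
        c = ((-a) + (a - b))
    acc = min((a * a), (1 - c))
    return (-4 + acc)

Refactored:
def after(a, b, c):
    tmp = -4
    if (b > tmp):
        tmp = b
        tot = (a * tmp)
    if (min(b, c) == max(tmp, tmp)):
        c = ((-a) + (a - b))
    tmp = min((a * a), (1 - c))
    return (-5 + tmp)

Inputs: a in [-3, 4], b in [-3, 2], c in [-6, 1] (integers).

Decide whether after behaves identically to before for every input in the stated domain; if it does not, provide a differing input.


Consider the input a=-3, b=-3, c=-6.
before: acc = -3; (min(b, c) == max(acc, acc)) -> false; acc = 7; return 3
after: tmp = -4; (b > tmp) -> true; tmp = -3; tot = 9; (min(b, c) == max(tmp, tmp)) -> false; tmp = 7; return 2
3 and 2 differ, so these are not the same function on this domain.
verdict: not equivalent; witness: a=-3, b=-3, c=-6
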